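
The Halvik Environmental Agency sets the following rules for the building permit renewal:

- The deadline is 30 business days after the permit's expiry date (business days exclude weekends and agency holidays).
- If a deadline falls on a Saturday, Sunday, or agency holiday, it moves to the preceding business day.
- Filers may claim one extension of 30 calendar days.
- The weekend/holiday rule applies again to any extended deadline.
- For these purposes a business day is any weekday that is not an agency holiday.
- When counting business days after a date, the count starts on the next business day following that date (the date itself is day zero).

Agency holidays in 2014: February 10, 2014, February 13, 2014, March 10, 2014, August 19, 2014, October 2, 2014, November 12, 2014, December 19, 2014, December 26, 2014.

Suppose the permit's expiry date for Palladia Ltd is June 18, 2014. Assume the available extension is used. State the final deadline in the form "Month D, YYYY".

Starting the day after June 18, 2014 and counting 30 business days lands on July 30, 2014.
July 30, 2014 falls on a Wednesday, which is a business day, so no adjustment is needed.
With the 30-day extension, July 30, 2014 becomes August 29, 2014.
August 29, 2014 is a Friday and not a listed holiday, so it stands.
Final deadline: August 29, 2014.

August 29, 2014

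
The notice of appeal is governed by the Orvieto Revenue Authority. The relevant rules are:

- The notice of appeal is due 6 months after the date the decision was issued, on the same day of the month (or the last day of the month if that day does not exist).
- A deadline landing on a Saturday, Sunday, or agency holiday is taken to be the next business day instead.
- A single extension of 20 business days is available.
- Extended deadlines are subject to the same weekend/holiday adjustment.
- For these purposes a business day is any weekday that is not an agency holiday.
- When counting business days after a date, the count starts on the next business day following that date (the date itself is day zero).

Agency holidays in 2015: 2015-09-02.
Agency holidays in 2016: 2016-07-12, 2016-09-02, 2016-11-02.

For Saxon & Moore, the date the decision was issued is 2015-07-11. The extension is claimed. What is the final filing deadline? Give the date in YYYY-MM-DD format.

2016-02-08

Moving 6 months forward from 2015-07-11 on the corresponding day gives 2016-01-11.
2016-01-11 (Monday) is already a business day.
The 20-business-day extension runs from 2016-01-11 to 2016-02-08.
2016-02-08 falls on a Monday, which is a business day, so no adjustment is needed.
So the filing is due 2016-02-08.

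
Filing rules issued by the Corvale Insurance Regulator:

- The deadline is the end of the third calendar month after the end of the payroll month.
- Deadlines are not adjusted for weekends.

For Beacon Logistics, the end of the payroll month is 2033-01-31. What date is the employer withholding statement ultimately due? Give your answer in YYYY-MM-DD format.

The third month after 2033-01-31 is April 2033, whose last day is 2033-04-30.
2033-04-30 is a Saturday; no weekend or holiday adjustment applies.
The final due date is 2033-04-30.

2033-04-30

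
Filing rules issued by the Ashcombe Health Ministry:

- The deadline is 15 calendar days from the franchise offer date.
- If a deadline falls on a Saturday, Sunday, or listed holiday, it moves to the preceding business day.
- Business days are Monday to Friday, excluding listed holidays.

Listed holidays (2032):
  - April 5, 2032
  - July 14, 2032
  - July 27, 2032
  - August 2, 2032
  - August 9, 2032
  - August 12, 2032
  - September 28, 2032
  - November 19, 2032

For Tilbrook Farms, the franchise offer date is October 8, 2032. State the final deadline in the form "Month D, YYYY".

October 22, 2032

From October 8, 2032, 15 calendar days later is October 23, 2032.
October 23, 2032 is a Saturday, so it moves to the preceding business day, October 22, 2032 (Friday).
Final deadline: October 22, 2032.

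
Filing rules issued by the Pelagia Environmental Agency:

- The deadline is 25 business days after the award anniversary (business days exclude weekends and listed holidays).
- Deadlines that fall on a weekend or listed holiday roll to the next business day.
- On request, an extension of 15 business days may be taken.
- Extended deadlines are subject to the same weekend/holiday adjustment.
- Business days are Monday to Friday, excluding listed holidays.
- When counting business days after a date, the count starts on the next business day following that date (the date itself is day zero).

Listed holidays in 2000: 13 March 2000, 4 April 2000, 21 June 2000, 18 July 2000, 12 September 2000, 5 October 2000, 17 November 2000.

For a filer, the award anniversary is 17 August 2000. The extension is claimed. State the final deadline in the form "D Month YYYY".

16 October 2000

Starting the day after 17 August 2000 and counting 25 business days lands on 22 September 2000.
22 September 2000 falls on a Friday, which is a business day, so no adjustment is needed.
Counting 15 further business days from 22 September 2000 reaches 16 October 2000.
Since 16 October 2000 is a Monday and not a holiday, the date is unchanged.
So the filing is due 16 October 2000.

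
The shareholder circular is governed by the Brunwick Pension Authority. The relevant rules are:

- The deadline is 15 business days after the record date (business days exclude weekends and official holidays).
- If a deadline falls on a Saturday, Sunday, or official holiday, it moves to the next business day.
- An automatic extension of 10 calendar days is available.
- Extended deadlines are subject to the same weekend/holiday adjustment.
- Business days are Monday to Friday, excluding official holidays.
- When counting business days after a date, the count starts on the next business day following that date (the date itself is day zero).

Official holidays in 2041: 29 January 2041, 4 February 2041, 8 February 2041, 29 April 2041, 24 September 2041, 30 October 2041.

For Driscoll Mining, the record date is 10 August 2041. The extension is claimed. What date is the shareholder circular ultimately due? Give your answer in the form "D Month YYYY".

Counting 15 business days after 10 August 2041 (skipping weekends and listed holidays) reaches 30 August 2041.
30 August 2041 is a Friday and not a listed holiday, so it stands.
With the 10-day extension, 30 August 2041 becomes 9 September 2041.
9 September 2041 is a Monday and not a listed holiday, so it stands.
Deadline: 9 September 2041.

9 September 2041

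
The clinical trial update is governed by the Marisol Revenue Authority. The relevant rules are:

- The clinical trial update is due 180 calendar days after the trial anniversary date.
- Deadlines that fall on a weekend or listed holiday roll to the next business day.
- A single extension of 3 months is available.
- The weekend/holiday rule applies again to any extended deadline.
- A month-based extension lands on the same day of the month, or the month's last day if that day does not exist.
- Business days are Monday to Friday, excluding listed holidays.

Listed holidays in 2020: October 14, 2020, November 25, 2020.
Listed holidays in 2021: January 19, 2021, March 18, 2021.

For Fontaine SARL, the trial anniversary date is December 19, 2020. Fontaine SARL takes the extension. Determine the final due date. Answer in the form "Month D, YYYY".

September 17, 2021

From December 19, 2020, 180 calendar days later is June 17, 2021.
Since June 17, 2021 is a Thursday and not a holiday, the date is unchanged.
Applying the 3 months extension: 3 months after June 17, 2021 is September 17, 2021.
September 17, 2021 (Friday) is already a business day.
The final due date is September 17, 2021.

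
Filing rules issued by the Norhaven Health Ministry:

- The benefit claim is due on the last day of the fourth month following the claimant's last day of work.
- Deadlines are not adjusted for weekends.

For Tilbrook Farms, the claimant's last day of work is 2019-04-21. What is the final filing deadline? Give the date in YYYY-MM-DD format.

The fourth month after 2019-04-21 is August 2019, whose last day is 2019-08-31.
2019-08-31 falls on a Saturday. The rules make no weekend/holiday allowance, so it remains 2019-08-31.
The final due date is 2019-08-31.

2019-08-31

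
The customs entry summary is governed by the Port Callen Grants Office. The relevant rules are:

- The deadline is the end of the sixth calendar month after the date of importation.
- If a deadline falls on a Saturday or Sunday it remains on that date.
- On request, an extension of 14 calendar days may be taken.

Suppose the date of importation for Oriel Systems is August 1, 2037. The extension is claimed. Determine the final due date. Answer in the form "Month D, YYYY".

6 months after August 1, 2037 is February 2038; that month ends on February 28, 2038.
February 28, 2038 is a Sunday; no weekend or holiday adjustment applies.
Add the 14 calendar-day extension to February 28, 2038: March 14, 2038.
March 14, 2038 falls on a Sunday. The rules make no weekend/holiday allowance, so it remains March 14, 2038.
The final due date is March 14, 2038.

March 14, 2038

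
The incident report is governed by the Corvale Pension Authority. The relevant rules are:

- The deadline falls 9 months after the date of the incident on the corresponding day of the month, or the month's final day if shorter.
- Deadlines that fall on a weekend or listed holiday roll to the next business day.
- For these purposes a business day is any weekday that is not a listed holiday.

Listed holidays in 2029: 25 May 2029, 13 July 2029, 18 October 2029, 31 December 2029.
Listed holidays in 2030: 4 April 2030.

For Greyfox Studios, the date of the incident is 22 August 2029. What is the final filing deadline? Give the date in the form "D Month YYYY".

22 May 2030

9 months from 22 August 2029 is 22 May 2030.
22 May 2030 falls on a Wednesday, which is a business day, so no adjustment is needed.
Final deadline: 22 May 2030.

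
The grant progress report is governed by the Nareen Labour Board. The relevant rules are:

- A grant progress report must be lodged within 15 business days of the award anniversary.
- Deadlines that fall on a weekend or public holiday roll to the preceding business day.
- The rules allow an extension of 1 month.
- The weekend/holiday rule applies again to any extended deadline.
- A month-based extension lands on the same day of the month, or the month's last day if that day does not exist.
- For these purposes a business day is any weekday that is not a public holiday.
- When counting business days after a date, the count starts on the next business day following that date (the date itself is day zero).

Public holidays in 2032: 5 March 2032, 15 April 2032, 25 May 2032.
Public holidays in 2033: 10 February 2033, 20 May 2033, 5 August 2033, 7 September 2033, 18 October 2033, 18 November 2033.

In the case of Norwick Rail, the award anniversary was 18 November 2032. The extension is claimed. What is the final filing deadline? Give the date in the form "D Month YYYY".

Counting 15 business days after 18 November 2032 (skipping weekends and listed holidays) reaches 9 December 2032.
9 December 2032 (Thursday) is already a business day.
Applying the 1 month extension: 1 month after 9 December 2032 is 9 January 2033.
9 January 2033 is a Sunday, so it moves to the preceding business day, 7 January 2033 (Friday).
The final due date is 7 January 2033.

7 January 2033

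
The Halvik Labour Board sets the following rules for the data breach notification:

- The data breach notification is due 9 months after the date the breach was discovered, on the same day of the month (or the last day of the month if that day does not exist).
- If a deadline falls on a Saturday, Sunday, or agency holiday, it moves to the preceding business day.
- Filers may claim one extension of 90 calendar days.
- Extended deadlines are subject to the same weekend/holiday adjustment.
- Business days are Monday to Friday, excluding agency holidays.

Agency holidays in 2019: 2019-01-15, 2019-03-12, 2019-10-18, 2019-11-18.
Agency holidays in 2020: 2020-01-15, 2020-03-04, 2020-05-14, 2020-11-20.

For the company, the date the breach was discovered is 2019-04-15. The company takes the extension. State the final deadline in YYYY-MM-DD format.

2020-04-13

9 months after 2019-04-15, on the same day of the month, is 2020-01-15.
2020-01-15 is a listed holiday; the preceding business day is 2020-01-14 (Tuesday).
Applying the 90-calendar-day extension: 2020-01-14 + 90 days = 2020-04-13.
2020-04-13 falls on a Monday, which is a business day, so no adjustment is needed.
Deadline: 2020-04-13.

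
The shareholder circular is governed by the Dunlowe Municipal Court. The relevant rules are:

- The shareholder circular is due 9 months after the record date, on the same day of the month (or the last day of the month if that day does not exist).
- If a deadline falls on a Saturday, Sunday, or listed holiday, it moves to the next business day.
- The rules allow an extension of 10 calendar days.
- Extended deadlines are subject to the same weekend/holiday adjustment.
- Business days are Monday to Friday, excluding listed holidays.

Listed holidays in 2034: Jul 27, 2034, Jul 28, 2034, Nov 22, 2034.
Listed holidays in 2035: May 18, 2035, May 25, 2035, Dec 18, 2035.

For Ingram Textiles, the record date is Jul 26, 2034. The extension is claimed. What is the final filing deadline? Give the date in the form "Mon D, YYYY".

May 7, 2035

9 months after Jul 26, 2034, on the same day of the month, is Apr 26, 2035.
Apr 26, 2035 (Thursday) is already a business day.
The 10-calendar-day extension moves the deadline from Apr 26, 2035 to May 6, 2035.
May 6, 2035 is a Sunday; the next business day is May 7, 2035 (Monday).
Deadline: May 7, 2035.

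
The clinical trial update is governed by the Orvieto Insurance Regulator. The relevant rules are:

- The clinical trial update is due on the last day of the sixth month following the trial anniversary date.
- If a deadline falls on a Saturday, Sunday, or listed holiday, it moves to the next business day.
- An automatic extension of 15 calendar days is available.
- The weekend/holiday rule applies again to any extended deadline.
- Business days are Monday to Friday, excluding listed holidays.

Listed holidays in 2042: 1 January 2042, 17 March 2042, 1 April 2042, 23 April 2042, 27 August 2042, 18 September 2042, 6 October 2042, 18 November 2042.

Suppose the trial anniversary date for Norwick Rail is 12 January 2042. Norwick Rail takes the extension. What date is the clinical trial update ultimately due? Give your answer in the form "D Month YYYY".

15 August 2042

6 months after 12 January 2042 is July 2042; that month ends on 31 July 2042.
Since 31 July 2042 is a Thursday and not a holiday, the date is unchanged.
With the 15-day extension, 31 July 2042 becomes 15 August 2042.
15 August 2042 falls on a Friday, which is a business day, so no adjustment is needed.
Deadline: 15 August 2042.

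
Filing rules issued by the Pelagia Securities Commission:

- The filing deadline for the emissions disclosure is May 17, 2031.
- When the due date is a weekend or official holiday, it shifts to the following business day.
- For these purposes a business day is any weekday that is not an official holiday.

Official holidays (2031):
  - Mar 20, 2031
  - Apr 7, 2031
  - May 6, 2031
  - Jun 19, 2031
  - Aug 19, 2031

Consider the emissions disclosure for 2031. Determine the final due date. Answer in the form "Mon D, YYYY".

Start from the fixed due date, May 17, 2031.
May 17, 2031 is a Saturday; the next business day is May 19, 2031 (Monday).
Final deadline: May 19, 2031.

May 19, 2031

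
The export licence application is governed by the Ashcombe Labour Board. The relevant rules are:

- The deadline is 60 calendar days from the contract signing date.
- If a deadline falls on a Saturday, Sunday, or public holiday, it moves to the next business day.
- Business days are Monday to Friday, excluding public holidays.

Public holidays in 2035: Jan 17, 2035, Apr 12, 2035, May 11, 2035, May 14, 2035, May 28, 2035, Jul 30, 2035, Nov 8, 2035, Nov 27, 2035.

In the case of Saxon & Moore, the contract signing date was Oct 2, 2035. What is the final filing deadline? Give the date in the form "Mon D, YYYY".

Trigger date Oct 2, 2035 + 60 calendar days = Dec 1, 2035.
Dec 1, 2035 falls on a Saturday. Rolling to the next business day gives Dec 3, 2035, a Monday.
So the filing is due Dec 3, 2035.

Dec 3, 2035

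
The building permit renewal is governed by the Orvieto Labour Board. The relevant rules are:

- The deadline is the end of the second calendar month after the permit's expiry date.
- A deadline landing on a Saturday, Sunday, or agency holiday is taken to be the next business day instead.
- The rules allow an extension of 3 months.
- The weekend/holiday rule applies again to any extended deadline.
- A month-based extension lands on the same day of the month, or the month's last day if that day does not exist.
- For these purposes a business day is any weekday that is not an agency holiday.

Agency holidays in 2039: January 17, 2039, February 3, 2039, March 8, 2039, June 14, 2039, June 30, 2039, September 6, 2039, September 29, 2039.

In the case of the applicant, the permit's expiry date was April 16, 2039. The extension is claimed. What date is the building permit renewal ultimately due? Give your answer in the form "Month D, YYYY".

2 months after April 16, 2039 is June 2039; that month ends on June 30, 2039.
June 30, 2039 falls on a listed holiday. Rolling to the next business day gives July 1, 2039, a Friday.
Add 3 months to July 1, 2039: October 1, 2039.
October 1, 2039 falls on a Saturday. Rolling to the next business day gives October 3, 2039, a Monday.
Deadline: October 3, 2039.

October 3, 2039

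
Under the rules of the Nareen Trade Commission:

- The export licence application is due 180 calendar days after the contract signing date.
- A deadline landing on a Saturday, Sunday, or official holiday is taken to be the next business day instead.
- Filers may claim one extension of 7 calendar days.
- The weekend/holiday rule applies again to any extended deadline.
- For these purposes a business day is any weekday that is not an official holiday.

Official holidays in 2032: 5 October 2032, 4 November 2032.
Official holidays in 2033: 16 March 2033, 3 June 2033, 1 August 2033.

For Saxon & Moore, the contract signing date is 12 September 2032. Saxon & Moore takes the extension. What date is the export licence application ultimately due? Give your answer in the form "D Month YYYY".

18 March 2033

From 12 September 2032, 180 calendar days later is 11 March 2033.
11 March 2033 is a Friday and not a listed holiday, so it stands.
With the 7-day extension, 11 March 2033 becomes 18 March 2033.
18 March 2033 falls on a Friday, which is a business day, so no adjustment is needed.
The final due date is 18 March 2033.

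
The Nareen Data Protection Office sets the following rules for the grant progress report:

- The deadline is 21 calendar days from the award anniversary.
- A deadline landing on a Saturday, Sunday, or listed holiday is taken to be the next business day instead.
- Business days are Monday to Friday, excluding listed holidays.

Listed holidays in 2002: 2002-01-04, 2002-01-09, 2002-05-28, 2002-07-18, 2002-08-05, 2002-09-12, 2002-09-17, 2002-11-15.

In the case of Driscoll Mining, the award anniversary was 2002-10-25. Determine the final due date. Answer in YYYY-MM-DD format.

Adding 21 calendar days to 2002-10-25 gives 2002-11-15.
Because 2002-11-15 is a listed holiday, the deadline becomes 2002-11-18 (Monday).
Deadline: 2002-11-18.

2002-11-18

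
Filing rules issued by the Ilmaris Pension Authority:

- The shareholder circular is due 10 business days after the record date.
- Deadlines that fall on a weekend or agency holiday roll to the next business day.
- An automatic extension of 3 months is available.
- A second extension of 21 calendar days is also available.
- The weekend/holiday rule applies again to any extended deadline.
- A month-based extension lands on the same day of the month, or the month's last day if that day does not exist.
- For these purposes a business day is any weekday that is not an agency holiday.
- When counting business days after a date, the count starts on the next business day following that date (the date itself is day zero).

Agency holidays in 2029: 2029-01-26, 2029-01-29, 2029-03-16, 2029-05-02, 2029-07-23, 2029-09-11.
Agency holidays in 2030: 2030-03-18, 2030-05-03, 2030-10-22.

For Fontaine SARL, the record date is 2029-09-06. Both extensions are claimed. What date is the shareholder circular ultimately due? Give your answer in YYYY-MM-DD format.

10 business days after 2029-09-06, excluding weekends and holidays, is 2029-09-21.
2029-09-21 (Friday) is already a business day.
The 3 months extension carries 2029-09-21 to 2029-12-21.
2029-12-21 is a Friday and not a listed holiday, so it stands.
Add the 21 calendar-day extension to 2029-12-21: 2030-01-11.
2030-01-11 (Friday) is already a business day.
Final deadline: 2030-01-11.

2030-01-11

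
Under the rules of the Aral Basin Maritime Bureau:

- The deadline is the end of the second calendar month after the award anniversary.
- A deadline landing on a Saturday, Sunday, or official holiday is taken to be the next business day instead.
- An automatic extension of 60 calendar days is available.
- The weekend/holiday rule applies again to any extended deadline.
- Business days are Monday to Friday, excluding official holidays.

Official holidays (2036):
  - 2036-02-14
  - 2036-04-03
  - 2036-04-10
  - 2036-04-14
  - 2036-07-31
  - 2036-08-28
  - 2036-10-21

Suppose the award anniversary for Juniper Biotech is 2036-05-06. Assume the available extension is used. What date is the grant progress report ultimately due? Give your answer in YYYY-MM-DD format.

2036-09-30

The second month after 2036-05-06 is July 2036, whose last day is 2036-07-31.
2036-07-31 is a listed holiday; the next business day is 2036-08-01 (Friday).
With the 60-day extension, 2036-08-01 becomes 2036-09-30.
2036-09-30 is a Tuesday and not a listed holiday, so it stands.
So the filing is due 2036-09-30.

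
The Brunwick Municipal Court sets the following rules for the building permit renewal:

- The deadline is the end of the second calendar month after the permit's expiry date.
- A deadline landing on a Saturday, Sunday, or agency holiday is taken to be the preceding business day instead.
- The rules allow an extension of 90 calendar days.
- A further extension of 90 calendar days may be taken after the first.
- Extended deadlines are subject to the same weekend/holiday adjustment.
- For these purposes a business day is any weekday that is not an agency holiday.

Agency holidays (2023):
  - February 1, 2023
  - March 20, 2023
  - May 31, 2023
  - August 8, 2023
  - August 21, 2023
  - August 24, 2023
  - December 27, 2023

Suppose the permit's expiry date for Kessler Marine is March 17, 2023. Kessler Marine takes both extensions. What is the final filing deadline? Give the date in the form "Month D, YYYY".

November 24, 2023

2 months after March 17, 2023 is May 2023; that month ends on May 31, 2023.
May 31, 2023 falls on a listed holiday. Rolling to the preceding business day gives May 30, 2023, a Tuesday.
The 90-calendar-day extension moves the deadline from May 30, 2023 to August 28, 2023.
August 28, 2023 (Monday) is already a business day.
Applying the 90-calendar-day extension: August 28, 2023 + 90 days = November 26, 2023.
November 26, 2023 is a Sunday, so it moves to the preceding business day, November 24, 2023 (Friday).
So the filing is due November 24, 2023.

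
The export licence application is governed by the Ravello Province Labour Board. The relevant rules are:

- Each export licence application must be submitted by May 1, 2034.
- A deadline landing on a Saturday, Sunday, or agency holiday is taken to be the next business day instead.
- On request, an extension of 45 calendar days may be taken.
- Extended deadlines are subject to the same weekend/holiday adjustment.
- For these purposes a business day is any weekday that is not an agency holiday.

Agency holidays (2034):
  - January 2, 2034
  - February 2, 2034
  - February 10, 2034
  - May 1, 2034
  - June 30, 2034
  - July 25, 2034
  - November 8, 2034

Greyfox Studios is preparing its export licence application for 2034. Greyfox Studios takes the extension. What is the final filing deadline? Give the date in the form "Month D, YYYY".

The stated deadline is May 1, 2034.
May 1, 2034 is a listed holiday, so it moves to the next business day, May 2, 2034 (Tuesday).
With the 45-day extension, May 2, 2034 becomes June 16, 2034.
June 16, 2034 is a Friday and not a listed holiday, so it stands.
Final deadline: June 16, 2034.

June 16, 2034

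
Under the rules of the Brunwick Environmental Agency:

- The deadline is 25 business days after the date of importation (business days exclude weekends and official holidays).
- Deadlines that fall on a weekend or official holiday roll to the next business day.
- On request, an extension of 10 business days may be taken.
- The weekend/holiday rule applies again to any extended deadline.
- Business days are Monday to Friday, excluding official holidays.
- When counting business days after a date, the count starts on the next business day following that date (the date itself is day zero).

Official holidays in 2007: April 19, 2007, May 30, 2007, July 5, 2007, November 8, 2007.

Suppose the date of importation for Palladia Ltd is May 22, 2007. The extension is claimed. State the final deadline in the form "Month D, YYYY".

July 12, 2007

Counting 25 business days after May 22, 2007 (skipping weekends and listed holidays) reaches June 27, 2007.
June 27, 2007 (Wednesday) is already a business day.
The 10-business-day extension runs from June 27, 2007 to July 12, 2007.
July 12, 2007 falls on a Thursday, which is a business day, so no adjustment is needed.
The final due date is July 12, 2007.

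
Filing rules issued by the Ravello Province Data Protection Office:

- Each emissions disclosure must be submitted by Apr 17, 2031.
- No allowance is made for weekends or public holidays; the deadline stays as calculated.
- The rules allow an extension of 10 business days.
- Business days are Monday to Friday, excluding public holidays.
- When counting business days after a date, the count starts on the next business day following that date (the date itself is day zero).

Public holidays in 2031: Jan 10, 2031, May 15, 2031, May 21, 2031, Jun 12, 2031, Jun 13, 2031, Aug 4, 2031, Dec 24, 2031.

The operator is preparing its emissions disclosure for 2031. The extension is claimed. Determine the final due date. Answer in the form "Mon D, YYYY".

May 1, 2031

The statutory due date is Apr 17, 2031.
Apr 17, 2031 falls on a Thursday. The rules make no weekend/holiday allowance, so it remains Apr 17, 2031.
The 10-business-day extension runs from Apr 17, 2031 to May 1, 2031.
No adjustment is made for weekends or holidays, so May 1, 2031 stands.
So the filing is due May 1, 2031.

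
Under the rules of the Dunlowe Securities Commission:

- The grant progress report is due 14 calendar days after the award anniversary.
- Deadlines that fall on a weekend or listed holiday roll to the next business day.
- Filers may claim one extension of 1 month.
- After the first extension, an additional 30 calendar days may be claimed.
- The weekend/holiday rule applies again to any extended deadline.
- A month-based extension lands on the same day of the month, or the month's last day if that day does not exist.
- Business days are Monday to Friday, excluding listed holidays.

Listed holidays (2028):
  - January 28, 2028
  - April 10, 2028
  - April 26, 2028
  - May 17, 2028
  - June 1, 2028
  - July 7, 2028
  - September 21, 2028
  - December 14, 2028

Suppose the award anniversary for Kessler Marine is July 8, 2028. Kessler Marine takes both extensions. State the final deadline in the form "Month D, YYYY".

September 25, 2028

From July 8, 2028, 14 calendar days later is July 22, 2028.
July 22, 2028 falls on a Saturday. Rolling to the next business day gives July 24, 2028, a Monday.
The 1 month extension carries July 24, 2028 to August 24, 2028.
August 24, 2028 falls on a Thursday, which is a business day, so no adjustment is needed.
Add the 30 calendar-day extension to August 24, 2028: September 23, 2028.
September 23, 2028 is a Saturday; the next business day is September 25, 2028 (Monday).
The final due date is September 25, 2028.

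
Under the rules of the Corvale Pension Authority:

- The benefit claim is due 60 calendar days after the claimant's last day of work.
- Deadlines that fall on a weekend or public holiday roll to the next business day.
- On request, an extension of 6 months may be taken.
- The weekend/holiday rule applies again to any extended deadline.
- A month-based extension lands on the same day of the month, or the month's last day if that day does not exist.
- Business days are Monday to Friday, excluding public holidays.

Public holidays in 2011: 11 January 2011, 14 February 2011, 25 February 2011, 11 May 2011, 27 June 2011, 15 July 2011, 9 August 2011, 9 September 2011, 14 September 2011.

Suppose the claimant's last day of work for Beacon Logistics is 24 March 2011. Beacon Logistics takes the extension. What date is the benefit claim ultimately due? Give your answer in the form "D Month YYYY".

60 calendar days after 24 March 2011 is 23 May 2011.
Since 23 May 2011 is a Monday and not a holiday, the date is unchanged.
Add 6 months to 23 May 2011: 23 November 2011.
23 November 2011 is a Wednesday and not a listed holiday, so it stands.
The final due date is 23 November 2011.

23 November 2011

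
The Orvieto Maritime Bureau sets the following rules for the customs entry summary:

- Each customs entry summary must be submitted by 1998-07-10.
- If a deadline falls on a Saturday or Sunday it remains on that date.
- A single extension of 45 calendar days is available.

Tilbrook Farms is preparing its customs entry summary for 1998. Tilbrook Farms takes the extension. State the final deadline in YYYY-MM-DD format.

1998-08-24

The stated deadline is 1998-07-10.
1998-07-10 falls on a Friday. The rules make no weekend/holiday allowance, so it remains 1998-07-10.
With the 45-day extension, 1998-07-10 becomes 1998-08-24.
1998-08-24 is a Monday; no weekend or holiday adjustment applies.
Deadline: 1998-08-24.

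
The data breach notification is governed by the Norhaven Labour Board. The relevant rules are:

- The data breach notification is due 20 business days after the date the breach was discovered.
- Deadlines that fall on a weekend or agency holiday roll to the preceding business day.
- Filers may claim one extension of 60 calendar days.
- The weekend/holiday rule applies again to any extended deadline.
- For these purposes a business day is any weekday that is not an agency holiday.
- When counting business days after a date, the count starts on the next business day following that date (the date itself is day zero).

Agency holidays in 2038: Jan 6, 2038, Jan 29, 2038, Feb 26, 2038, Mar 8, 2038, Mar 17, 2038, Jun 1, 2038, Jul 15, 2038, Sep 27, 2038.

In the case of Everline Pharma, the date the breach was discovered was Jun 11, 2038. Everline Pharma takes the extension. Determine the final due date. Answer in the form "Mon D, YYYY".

Sep 7, 2038

Starting the day after Jun 11, 2038 and counting 20 business days lands on Jul 9, 2038.
Jul 9, 2038 falls on a Friday, which is a business day, so no adjustment is needed.
The 60-calendar-day extension moves the deadline from Jul 9, 2038 to Sep 7, 2038.
Sep 7, 2038 is a Tuesday and not a listed holiday, so it stands.
Deadline: Sep 7, 2038.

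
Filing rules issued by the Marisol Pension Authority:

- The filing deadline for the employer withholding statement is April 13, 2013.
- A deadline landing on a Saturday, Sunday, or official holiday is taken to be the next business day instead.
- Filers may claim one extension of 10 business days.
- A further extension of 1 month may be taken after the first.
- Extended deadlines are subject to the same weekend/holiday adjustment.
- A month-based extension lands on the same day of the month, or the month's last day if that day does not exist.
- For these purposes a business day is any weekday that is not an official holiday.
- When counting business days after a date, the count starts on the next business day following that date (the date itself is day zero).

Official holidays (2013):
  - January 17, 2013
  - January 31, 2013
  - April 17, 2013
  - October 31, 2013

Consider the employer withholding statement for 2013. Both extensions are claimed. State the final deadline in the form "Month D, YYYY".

May 30, 2013

The statutory due date is April 13, 2013.
April 13, 2013 falls on a Saturday. Rolling to the next business day gives April 15, 2013, a Monday.
Counting 10 further business days from April 15, 2013 reaches April 30, 2013.
April 30, 2013 (Tuesday) is already a business day.
Add 1 month to April 30, 2013: May 30, 2013.
Since May 30, 2013 is a Thursday and not a holiday, the date is unchanged.
Deadline: May 30, 2013.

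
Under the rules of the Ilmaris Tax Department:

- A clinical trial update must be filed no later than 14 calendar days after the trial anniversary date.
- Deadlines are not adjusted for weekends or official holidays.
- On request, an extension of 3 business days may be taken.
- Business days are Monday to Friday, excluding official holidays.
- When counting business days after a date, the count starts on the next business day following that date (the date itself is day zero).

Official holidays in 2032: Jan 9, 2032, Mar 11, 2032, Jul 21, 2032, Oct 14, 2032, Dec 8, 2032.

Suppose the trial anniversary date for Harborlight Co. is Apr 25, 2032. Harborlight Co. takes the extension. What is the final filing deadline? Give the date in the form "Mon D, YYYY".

May 12, 2032

Trigger date Apr 25, 2032 + 14 calendar days = May 9, 2032.
May 9, 2032 is a Sunday; no weekend or holiday adjustment applies.
Applying the 3-business-day extension: 3 business days after May 9, 2032 is May 12, 2032.
May 12, 2032 falls on a Wednesday. The rules make no weekend/holiday allowance, so it remains May 12, 2032.
Final deadline: May 12, 2032.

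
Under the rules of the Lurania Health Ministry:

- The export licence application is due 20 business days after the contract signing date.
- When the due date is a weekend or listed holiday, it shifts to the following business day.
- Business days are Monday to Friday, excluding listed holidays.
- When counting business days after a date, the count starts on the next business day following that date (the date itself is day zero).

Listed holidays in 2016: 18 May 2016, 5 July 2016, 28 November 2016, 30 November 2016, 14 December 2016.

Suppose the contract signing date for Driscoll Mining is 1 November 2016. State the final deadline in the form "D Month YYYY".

Counting 20 business days after 1 November 2016 (skipping weekends and listed holidays) reaches 1 December 2016.
Since 1 December 2016 is a Thursday and not a holiday, the date is unchanged.
The final due date is 1 December 2016.

1 December 2016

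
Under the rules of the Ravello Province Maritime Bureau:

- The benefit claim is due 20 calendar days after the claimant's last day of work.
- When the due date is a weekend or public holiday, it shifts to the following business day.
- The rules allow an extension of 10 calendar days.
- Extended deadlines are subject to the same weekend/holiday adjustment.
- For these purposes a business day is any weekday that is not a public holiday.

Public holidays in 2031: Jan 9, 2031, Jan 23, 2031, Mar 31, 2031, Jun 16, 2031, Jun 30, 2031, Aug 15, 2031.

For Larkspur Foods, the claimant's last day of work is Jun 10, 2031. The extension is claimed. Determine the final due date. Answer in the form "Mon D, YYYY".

From Jun 10, 2031, 20 calendar days later is Jun 30, 2031.
Jun 30, 2031 is a listed holiday, so it moves to the next business day, Jul 1, 2031 (Tuesday).
With the 10-day extension, Jul 1, 2031 becomes Jul 11, 2031.
Jul 11, 2031 (Friday) is already a business day.
So the filing is due Jul 11, 2031.

Jul 11, 2031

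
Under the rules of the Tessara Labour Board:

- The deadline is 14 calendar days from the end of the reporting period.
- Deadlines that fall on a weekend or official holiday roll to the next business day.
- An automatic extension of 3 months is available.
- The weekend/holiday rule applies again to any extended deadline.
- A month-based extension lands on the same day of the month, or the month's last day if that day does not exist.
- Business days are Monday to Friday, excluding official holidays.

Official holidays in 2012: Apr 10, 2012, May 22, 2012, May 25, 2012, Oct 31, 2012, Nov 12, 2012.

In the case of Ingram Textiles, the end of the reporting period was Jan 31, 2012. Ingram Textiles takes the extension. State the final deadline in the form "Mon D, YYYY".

Trigger date Jan 31, 2012 + 14 calendar days = Feb 14, 2012.
Feb 14, 2012 is a Tuesday and not a listed holiday, so it stands.
The 3 months extension carries Feb 14, 2012 to May 14, 2012.
May 14, 2012 is a Monday and not a listed holiday, so it stands.
Final deadline: May 14, 2012.

May 14, 2012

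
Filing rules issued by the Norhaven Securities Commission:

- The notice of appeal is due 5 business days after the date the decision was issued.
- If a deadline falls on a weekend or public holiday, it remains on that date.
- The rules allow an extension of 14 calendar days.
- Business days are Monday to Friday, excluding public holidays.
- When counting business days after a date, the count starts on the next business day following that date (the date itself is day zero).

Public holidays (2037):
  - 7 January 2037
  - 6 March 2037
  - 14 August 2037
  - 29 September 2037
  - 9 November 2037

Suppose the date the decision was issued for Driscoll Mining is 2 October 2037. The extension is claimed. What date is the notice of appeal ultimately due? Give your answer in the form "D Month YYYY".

Starting the day after 2 October 2037 and counting 5 business days lands on 9 October 2037.
No adjustment is made for weekends or holidays, so 9 October 2037 stands.
With the 14-day extension, 9 October 2037 becomes 23 October 2037.
No adjustment is made for weekends or holidays, so 23 October 2037 stands.
The final due date is 23 October 2037.

23 October 2037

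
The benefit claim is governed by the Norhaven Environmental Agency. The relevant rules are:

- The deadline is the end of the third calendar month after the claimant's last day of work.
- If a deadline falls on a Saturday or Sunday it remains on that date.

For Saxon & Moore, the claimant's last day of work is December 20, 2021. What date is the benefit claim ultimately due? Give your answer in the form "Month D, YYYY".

3 months after December 20, 2021 falls in March 2022; the last day of that month is March 31, 2022.
March 31, 2022 is a Thursday; no weekend or holiday adjustment applies.
Final deadline: March 31, 2022.

March 31, 2022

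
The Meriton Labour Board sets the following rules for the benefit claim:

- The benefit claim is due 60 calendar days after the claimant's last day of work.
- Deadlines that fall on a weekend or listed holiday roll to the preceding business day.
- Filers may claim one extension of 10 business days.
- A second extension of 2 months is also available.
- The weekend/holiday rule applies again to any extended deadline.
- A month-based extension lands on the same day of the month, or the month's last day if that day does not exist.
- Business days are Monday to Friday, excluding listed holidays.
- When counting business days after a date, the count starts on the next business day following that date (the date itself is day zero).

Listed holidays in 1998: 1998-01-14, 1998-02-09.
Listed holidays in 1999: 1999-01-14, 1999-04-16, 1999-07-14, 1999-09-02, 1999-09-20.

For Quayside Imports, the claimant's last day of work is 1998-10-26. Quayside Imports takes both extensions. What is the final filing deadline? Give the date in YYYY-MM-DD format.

60 calendar days after 1998-10-26 is 1998-12-25.
Since 1998-12-25 is a Friday and not a holiday, the date is unchanged.
Counting 10 further business days from 1998-12-25 reaches 1999-01-08.
1999-01-08 falls on a Friday, which is a business day, so no adjustment is needed.
Add 2 months to 1999-01-08: 1999-03-08.
Since 1999-03-08 is a Monday and not a holiday, the date is unchanged.
So the filing is due 1999-03-08.

1999-03-08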